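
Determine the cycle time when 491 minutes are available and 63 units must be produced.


Cycle time = available time / demand
= 491 / 63
= 7.79 min/unit


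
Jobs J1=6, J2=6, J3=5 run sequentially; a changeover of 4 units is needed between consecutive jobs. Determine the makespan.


Makespan = Σ processing + (n-1) × setup
= (6 + 6 + 5) + (3-1)×4
= 17 + 8
= 25 time units


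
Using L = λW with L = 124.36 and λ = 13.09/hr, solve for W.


Little's law: L = λW → W = L / λ
= 124.36 / 13.09
= 9.50 hours


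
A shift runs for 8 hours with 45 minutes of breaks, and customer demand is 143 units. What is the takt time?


Available = 8×60 - 45 = 435 min
Takt time = 435 / 143
= 3.04 min/unit


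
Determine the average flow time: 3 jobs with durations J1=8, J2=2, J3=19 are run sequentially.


Completion times:
  J1: completes at 8
  J2: completes at 10
  J3: completes at 29
Sum = 47
Average = 47/3
= 15.67


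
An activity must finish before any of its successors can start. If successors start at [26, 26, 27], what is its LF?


LF = min of all successor start times
Successors start at: [26, 26, 27]
LF = min(26, 26, 27)
= 26


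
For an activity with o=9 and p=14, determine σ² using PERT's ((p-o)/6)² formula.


σ² = ((p - o) / 6)² = (p - o)² / 36
= (14 - 9)² / 36
= 5² / 36
= 25 / 36
= 0.6944


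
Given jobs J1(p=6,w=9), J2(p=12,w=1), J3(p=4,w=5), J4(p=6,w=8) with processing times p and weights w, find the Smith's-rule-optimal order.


WSPT (Smith's rule): sort by p/w ascending
  J1: p/w = 6/9 = 0.667
  J4: p/w = 6/8 = 0.750
  J3: p/w = 4/5 = 0.800
  J2: p/w = 12/1 = 12.000
Order: J1 → J4 → J3 → J2


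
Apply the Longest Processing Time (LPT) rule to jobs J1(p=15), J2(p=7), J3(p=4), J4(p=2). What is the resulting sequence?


LPT: sort by longest processing time first
  J1: p=15
  J2: p=7
  J3: p=4
  J4: p=2
Order: J1 → J2 → J3 → J4


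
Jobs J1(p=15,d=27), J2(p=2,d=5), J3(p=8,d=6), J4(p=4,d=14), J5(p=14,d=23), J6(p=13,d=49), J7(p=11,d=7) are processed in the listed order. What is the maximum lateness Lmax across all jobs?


Lateness per job (L = C - d):
  J1: C=15, d=27, L=-12
  J2: C=17, d=5, L=12
  J3: C=25, d=6, L=19
  J4: C=29, d=14, L=15
  J5: C=43, d=23, L=20
  J6: C=56, d=49, L=7
  J7: C=67, d=7, L=60
Lmax = max(-12, 12, 19, 15, 20, 7, 60)
= 60


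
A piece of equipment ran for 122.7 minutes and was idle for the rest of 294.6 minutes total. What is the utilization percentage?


Utilization = busy / total × 100
= 122.7 / 294.6 × 100
= 41.6%


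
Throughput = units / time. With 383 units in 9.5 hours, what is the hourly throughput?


Throughput = units / time
= 383 / 9.5
= 40.3 units/hour


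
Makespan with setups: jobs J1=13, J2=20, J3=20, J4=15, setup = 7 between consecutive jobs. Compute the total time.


Makespan = Σ processing + (n-1) × setup
= (13 + 20 + 20 + 15) + (4-1)×7
= 68 + 21
= 89 time units


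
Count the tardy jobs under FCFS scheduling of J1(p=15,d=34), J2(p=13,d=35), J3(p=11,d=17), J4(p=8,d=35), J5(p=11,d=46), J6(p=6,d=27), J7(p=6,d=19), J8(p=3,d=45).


Completion vs due date:
  J1: C=15, d=34 → on time
  J2: C=28, d=35 → on time
  J3: C=39, d=17 → TARDY
  J4: C=47, d=35 → TARDY
  J5: C=58, d=46 → TARDY
  J6: C=64, d=27 → TARDY
  J7: C=70, d=19 → TARDY
  J8: C=73, d=45 → TARDY
Tardy jobs: J3, J4, J5, J6, J7, J8
Count = 6


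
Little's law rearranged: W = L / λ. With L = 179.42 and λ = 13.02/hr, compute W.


Little's law: L = λW → W = L / λ
= 179.42 / 13.02
= 13.78 hours


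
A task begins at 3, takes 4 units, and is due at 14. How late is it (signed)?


Completion = 3 + 4 = 7
Lateness = C - d = 7 - 14
= -7


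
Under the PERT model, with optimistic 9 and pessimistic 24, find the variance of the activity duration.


σ² = ((p - o) / 6)² = (p - o)² / 36
= (24 - 9)² / 36
= 15² / 36
= 225 / 36
= 6.2500


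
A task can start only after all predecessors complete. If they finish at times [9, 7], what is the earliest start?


ES = max of all predecessor completion times
Predecessors: [9, 7]
ES = max(9, 7)
= 9


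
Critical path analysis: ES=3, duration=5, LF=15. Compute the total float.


EF = ES + duration = 3 + 5 = 8
LS = LF - duration = 15 - 5 = 10
Total Float = LF - EF = 15 - 8
(or LS - ES = 10 - 3)
= 7


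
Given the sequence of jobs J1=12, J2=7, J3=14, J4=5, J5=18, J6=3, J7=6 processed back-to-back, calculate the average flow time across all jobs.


Completion times:
  J1: completes at 12
  J2: completes at 19
  J3: completes at 33
  J4: completes at 38
  J5: completes at 56
  J6: completes at 59
  J7: completes at 65
Sum = 282
Average = 282/7
= 40.29


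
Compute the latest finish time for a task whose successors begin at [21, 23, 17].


LF = min of all successor start times
Successors start at: [21, 23, 17]
LF = min(21, 23, 17)
= 17


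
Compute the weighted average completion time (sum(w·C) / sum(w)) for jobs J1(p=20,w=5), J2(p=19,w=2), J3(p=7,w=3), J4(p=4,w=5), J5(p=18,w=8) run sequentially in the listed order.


Completion times:
  J1: C=20, w×C=5×20=100
  J2: C=39, w×C=2×39=78
  J3: C=46, w×C=3×46=138
  J4: C=50, w×C=5×50=250
  J5: C=68, w×C=8×68=544
Sum w×C = 1110
Sum w = 23
Weighted avg = 1110/23
= 48.26


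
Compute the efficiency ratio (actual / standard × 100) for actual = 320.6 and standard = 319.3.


Efficiency = (actual / standard) × 100
= (320.6 / 319.3) × 100
= 100.4%


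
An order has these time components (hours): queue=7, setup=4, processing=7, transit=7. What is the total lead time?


Lead time = queue + setup + processing + transit
= 7 + 4 + 7 + 7
= 25 hours


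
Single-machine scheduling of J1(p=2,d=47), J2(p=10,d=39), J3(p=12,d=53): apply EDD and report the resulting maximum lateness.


EDD order: J2 → J1 → J3
Completion and lateness:
  J2: C=10, d=39, L=10-39=-29
  J1: C=12, d=47, L=12-47=-35
  J3: C=24, d=53, L=24-53=-29
Lmax = max(-29, -35, -29)
= -29


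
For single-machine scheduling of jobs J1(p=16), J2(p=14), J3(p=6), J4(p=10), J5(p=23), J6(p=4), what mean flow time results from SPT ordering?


SPT order: J6 → J3 → J4 → J2 → J1 → J5
Completion times:
  J6: C=4
  J3: C=10
  J4: C=20
  J2: C=34
  J1: C=50
  J5: C=73
Sum = 191, n = 6
Mean flow = 191/6
= 31.83


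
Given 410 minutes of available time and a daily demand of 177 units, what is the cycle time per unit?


Cycle time = available time / demand
= 410 / 177
= 2.32 min/unit


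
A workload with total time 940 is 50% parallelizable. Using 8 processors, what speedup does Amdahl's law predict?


Amdahl's law: T_p = T × ((1-p) + p/N)
= 940 × ((1-0.5) + 0.5/8)
= 940 × (0.50 + 0.0625)
= 940 × 0.5625
= 528.75
Speedup = 940/528.75
= 1.78×


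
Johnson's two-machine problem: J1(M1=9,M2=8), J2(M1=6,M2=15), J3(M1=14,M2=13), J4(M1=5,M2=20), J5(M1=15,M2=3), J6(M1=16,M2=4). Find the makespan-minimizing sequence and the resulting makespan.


Johnson's rule:
Group 1 (M1≤M2, sort by M1): ['J4', 'J2']
Group 2 (M1>M2, sort desc M2): ['J3', 'J1', 'J6', 'J5']
Sequence: J4 → J2 → J3 → J1 → J6 → J5
Makespan calculation:
  J4: M1 done=5, M2 done=25
  J2: M1 done=11, M2 done=40
  J3: M1 done=25, M2 done=53
  J1: M1 done=34, M2 done=61
  J6: M1 done=50, M2 done=65
  J5: M1 done=65, M2 done=68
= Sequence: J4 → J2 → J3 → J1 → J6 → J5, Makespan: 68


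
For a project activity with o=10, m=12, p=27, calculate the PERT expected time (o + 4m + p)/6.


te = (o + 4m + p) / 6
= (10 + 4×12 + 27) / 6
= (10 + 48 + 27) / 6
= 85 / 6
= 14.17


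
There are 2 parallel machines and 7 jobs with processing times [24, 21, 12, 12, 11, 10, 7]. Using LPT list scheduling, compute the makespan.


Jobs (LPT sorted): [24, 21, 12, 12, 11, 10, 7]
Machines: 2
  J=24 → Machine 1 (load: 0+24=24)
  J=21 → Machine 2 (load: 0+21=21)
  J=12 → Machine 2 (load: 21+12=33)
  J=12 → Machine 1 (load: 24+12=36)
  J=11 → Machine 2 (load: 33+11=44)
  J=10 → Machine 1 (load: 36+10=46)
  J=7 → Machine 2 (load: 44+7=51)
Machine loads: [46, 51]
Makespan = max = 51 time units


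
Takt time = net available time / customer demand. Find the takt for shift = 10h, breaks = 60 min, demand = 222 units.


Available = 10×60 - 60 = 540 min
Takt time = 540 / 222
= 2.43 min/unit


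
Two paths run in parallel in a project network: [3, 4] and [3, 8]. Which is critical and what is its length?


Path A: 3 + 4 = 7
Path B: 3 + 8 = 11
Critical path = longest = max(7, 11)
= 11 (Path B)


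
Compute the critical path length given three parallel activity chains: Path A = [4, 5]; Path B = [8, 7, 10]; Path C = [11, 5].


Path A: 4 + 5 = 9
Path B: 8 + 7 + 10 = 25
Path C: 11 + 5 = 16
Critical path = longest = max(9, 25, 16)
= 25 (Path B)


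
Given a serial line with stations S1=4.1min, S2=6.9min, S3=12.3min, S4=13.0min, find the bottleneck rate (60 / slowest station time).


Bottleneck = longest station time
Station times: [4.1, 6.9, 12.3, 13.0]
Max = 13.0 min
Rate = 60 / 13.0
= 4.62 units/hour (bottleneck: 13.0min)


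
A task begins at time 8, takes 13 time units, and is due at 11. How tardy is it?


Completion = start + processing = 8 + 13 = 21
Tardiness = max(0, C - d) = max(0, 21 - 11)
= max(0, 10)
= 10


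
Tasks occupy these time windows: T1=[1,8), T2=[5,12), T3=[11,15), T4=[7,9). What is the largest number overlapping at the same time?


Check each time point for overlaps:
  t=7: 3 tasks active (T1, T2, T4)
Max concurrent = 3


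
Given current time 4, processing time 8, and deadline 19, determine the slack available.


Slack = due - current_time - processing
= 19 - 4 - 8
= 7


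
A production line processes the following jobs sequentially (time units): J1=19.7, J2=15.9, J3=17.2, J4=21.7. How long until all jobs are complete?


Sequential makespan: sum all processing times
= 19.7 + 15.9 + 17.2 + 21.7
= 74.5 time units


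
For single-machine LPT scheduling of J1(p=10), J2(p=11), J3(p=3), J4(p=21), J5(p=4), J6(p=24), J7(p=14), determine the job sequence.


LPT: sort by longest processing time first
  J6: p=24
  J4: p=21
  J7: p=14
  J2: p=11
  J1: p=10
  J5: p=4
  J3: p=3
Order: J6 → J4 → J7 → J2 → J1 → J5 → J3


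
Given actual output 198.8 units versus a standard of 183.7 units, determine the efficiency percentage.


Efficiency = (actual / standard) × 100
= (198.8 / 183.7) × 100
= 108.2%


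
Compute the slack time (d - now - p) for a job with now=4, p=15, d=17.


Slack = due - current_time - processing
= 17 - 4 - 15
= -2


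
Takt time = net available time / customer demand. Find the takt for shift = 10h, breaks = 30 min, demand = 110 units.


Available = 10×60 - 30 = 570 min
Takt time = 570 / 110
= 5.18 min/unit


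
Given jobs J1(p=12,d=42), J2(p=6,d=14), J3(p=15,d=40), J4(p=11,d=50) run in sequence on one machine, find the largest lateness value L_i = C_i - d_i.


Lateness per job (L = C - d):
  J1: C=12, d=42, L=-30
  J2: C=18, d=14, L=4
  J3: C=33, d=40, L=-7
  J4: C=44, d=50, L=-6
Lmax = max(-30, 4, -7, -6)
= 4


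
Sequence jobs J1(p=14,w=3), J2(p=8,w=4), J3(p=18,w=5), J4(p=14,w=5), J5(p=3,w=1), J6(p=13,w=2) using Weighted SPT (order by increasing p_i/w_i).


WSPT (Smith's rule): sort by p/w ascending
  J2: p/w = 8/4 = 2.000
  J4: p/w = 14/5 = 2.800
  J5: p/w = 3/1 = 3.000
  J3: p/w = 18/5 = 3.600
  J1: p/w = 14/3 = 4.667
  J6: p/w = 13/2 = 6.500
Order: J2 → J4 → J5 → J3 → J1 → J6


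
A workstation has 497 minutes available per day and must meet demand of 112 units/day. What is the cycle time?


Cycle time = available time / demand
= 497 / 112
= 4.44 min/unit


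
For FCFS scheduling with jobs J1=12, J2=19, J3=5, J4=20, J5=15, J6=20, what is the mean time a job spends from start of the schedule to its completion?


Completion times:
  J1: completes at 12
  J2: completes at 31
  J3: completes at 36
  J4: completes at 56
  J5: completes at 71
  J6: completes at 91
Sum = 297
Average = 297/6
= 49.50


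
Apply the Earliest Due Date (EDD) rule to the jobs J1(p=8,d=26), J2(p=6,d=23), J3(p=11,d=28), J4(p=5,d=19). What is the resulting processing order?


EDD: sort by earliest due date
  J4: d=19, p=5
  J2: d=23, p=6
  J1: d=26, p=8
  J3: d=28, p=11
Order: J4 → J2 → J1 → J3


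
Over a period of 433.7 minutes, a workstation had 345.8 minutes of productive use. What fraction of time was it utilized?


Utilization = busy / total × 100
= 345.8 / 433.7 × 100
= 79.7%


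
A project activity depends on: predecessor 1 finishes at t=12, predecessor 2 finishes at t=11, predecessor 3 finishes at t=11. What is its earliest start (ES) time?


ES = max of all predecessor completion times
Predecessors: [12, 11, 11]
ES = max(12, 11, 11)
= 12


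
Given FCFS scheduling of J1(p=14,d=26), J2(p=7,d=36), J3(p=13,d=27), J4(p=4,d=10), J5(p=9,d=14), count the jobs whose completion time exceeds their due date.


Completion vs due date:
  J1: C=14, d=26 → on time
  J2: C=21, d=36 → on time
  J3: C=34, d=27 → TARDY
  J4: C=38, d=10 → TARDY
  J5: C=47, d=14 → TARDY
Tardy jobs: J3, J4, J5
Count = 3


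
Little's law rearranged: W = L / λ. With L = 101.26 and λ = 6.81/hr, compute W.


Little's law: L = λW → W = L / λ
= 101.26 / 6.81
= 14.87 hours


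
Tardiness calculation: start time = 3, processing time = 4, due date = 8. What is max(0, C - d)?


Completion = start + processing = 3 + 4 = 7
Tardiness = max(0, C - d) = max(0, 7 - 8)
= max(0, -1)
= 0


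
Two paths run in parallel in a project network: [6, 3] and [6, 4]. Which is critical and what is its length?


Path A: 6 + 3 = 9
Path B: 6 + 4 = 10
Critical path = longest = max(9, 10)
= 10 (Path B)


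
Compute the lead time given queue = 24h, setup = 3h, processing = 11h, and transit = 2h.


Lead time = queue + setup + processing + transit
= 24 + 3 + 11 + 2
= 40 hours


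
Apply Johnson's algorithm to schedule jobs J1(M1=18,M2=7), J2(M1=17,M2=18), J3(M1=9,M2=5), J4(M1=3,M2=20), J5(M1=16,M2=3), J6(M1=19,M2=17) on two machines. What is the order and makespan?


Johnson's rule:
Group 1 (M1≤M2, sort by M1): ['J4', 'J2']
Group 2 (M1>M2, sort desc M2): ['J6', 'J1', 'J3', 'J5']
Sequence: J4 → J2 → J6 → J1 → J3 → J5
Makespan calculation:
  J4: M1 done=3, M2 done=23
  J2: M1 done=20, M2 done=41
  J6: M1 done=39, M2 done=58
  J1: M1 done=57, M2 done=65
  J3: M1 done=66, M2 done=71
  J5: M1 done=82, M2 done=85
= Sequence: J4 → J2 → J6 → J1 → J3 → J5, Makespan: 85


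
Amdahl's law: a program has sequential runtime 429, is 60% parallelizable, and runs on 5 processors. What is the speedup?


Amdahl's law: T_p = T × ((1-p) + p/N)
= 429 × ((1-0.6) + 0.6/5)
= 429 × (0.40 + 0.1200)
= 429 × 0.5200
= 223.08
Speedup = 429/223.08
= 1.92×


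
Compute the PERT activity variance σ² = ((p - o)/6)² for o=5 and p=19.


σ² = ((p - o) / 6)² = (p - o)² / 36
= (19 - 5)² / 36
= 14² / 36
= 196 / 36
= 5.4444


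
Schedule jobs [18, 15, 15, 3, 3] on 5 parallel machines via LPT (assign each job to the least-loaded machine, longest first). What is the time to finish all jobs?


Jobs (LPT sorted): [18, 15, 15, 3, 3]
Machines: 5
  J=18 → Machine 1 (load: 0+18=18)
  J=15 → Machine 2 (load: 0+15=15)
  J=15 → Machine 3 (load: 0+15=15)
  J=3 → Machine 4 (load: 0+3=3)
  J=3 → Machine 5 (load: 0+3=3)
Machine loads: [18, 15, 15, 3, 3]
Makespan = max = 18 time units


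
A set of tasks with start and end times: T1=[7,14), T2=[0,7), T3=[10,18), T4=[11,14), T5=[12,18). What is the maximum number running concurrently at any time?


Check each time point for overlaps:
  t=12: 4 tasks active (T1, T3, T4, T5)
Max concurrent = 4


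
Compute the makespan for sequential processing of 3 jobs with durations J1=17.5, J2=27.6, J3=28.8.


Sequential makespan: sum all processing times
= 17.5 + 27.6 + 28.8
= 73.9 time units


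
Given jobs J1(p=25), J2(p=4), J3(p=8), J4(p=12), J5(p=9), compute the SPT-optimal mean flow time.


SPT order: J2 → J3 → J5 → J4 → J1
Completion times:
  J2: C=4
  J3: C=12
  J5: C=21
  J4: C=33
  J1: C=58
Sum = 128, n = 5
Mean flow = 128/5
= 25.60


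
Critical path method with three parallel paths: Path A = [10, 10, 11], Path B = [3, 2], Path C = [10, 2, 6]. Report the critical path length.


Path A: 10 + 10 + 11 = 31
Path B: 3 + 2 = 5
Path C: 10 + 2 + 6 = 18
Critical path = longest = max(31, 5, 18)
= 31 (Path A)


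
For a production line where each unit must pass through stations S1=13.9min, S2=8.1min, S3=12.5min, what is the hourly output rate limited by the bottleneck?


Bottleneck = longest station time
Station times: [13.9, 8.1, 12.5]
Max = 13.9 min
Rate = 60 / 13.9
= 4.32 units/hour (bottleneck: 13.9min)


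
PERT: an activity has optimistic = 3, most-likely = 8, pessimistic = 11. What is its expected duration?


te = (o + 4m + p) / 6
= (3 + 4×8 + 11) / 6
= (3 + 32 + 11) / 6
= 46 / 6
= 7.67


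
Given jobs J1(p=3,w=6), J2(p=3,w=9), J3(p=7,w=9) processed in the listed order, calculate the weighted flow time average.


Completion times:
  J1: C=3, w×C=6×3=18
  J2: C=6, w×C=9×6=54
  J3: C=13, w×C=9×13=117
Sum w×C = 189
Sum w = 24
Weighted avg = 189/24
= 7.88


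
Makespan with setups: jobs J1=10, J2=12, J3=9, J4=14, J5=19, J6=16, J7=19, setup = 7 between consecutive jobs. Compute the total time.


Makespan = Σ processing + (n-1) × setup
= (10 + 12 + 9 + 14 + 19 + 16 + 19) + (7-1)×7
= 99 + 42
= 141 time units


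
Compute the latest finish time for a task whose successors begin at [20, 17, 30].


LF = min of all successor start times
Successors start at: [20, 17, 30]
LF = min(20, 17, 30)
= 17


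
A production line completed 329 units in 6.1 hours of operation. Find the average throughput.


Throughput = units / time
= 329 / 6.1
= 53.9 units/hour


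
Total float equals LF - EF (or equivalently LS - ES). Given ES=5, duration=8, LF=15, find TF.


EF = ES + duration = 5 + 8 = 13
LS = LF - duration = 15 - 8 = 7
Total Float = LF - EF = 15 - 13
(or LS - ES = 7 - 5)
= 2


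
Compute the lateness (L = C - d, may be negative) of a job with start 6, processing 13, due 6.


Completion = 6 + 13 = 19
Lateness = C - d = 19 - 6
= 13


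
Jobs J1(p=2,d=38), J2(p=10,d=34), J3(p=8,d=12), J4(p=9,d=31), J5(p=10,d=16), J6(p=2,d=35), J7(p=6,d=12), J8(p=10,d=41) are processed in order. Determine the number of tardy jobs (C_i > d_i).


Completion vs due date:
  J1: C=2, d=38 → on time
  J2: C=12, d=34 → on time
  J3: C=20, d=12 → TARDY
  J4: C=29, d=31 → on time
  J5: C=39, d=16 → TARDY
  J6: C=41, d=35 → TARDY
  J7: C=47, d=12 → TARDY
  J8: C=57, d=41 → TARDY
Tardy jobs: J3, J5, J6, J7, J8
Count = 5


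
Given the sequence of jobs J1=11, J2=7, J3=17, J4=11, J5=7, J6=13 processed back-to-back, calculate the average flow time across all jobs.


Completion times:
  J1: completes at 11
  J2: completes at 18
  J3: completes at 35
  J4: completes at 46
  J5: completes at 53
  J6: completes at 66
Sum = 229
Average = 229/6
= 38.17


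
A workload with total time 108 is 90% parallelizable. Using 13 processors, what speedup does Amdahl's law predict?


Amdahl's law: T_p = T × ((1-p) + p/N)
= 108 × ((1-0.9) + 0.9/13)
= 108 × (0.10 + 0.0692)
= 108 × 0.1692
= 18.28
Speedup = 108/18.28
= 5.91×


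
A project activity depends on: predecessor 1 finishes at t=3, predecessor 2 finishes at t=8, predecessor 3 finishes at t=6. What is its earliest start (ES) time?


ES = max of all predecessor completion times
Predecessors: [3, 8, 6]
ES = max(3, 8, 6)
= 8


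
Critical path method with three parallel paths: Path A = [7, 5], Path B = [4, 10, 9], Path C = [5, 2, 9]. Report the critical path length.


Path A: 7 + 5 = 12
Path B: 4 + 10 + 9 = 23
Path C: 5 + 2 + 9 = 16
Critical path = longest = max(12, 23, 16)
= 23 (Path B)


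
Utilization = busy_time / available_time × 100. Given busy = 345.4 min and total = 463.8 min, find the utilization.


Utilization = busy / total × 100
= 345.4 / 463.8 × 100
= 74.5%


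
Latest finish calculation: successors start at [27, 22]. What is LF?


LF = min of all successor start times
Successors start at: [27, 22]
LF = min(27, 22)
= 22


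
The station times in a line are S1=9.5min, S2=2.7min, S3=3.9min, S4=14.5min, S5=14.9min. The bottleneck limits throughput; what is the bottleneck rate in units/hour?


Bottleneck = longest station time
Station times: [9.5, 2.7, 3.9, 14.5, 14.9]
Max = 14.9 min
Rate = 60 / 14.9
= 4.03 units/hour (bottleneck: 14.9min)


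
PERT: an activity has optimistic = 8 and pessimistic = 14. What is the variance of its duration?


σ² = ((p - o) / 6)² = (p - o)² / 36
= (14 - 8)² / 36
= 6² / 36
= 36 / 36
= 1.0000


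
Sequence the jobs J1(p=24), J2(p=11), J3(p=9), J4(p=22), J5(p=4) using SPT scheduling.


SPT: sort by shortest processing time
  J5: p=4
  J3: p=9
  J2: p=11
  J4: p=22
  J1: p=24
Order: J5 → J3 → J2 → J4 → J1


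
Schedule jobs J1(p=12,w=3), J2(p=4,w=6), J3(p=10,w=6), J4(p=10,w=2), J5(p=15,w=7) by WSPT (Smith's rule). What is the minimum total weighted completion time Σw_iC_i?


WSPT order (by p/w): J2 → J3 → J5 → J1 → J4
  J2: C=4, w·C=6×4=24
  J3: C=14, w·C=6×14=84
  J5: C=29, w·C=7×29=203
  J1: C=41, w·C=3×41=123
  J4: C=51, w·C=2×51=102
Σ w·C = 536
= 536


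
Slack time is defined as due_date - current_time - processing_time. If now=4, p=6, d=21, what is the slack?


Slack = due - current_time - processing
= 21 - 4 - 6
= 11


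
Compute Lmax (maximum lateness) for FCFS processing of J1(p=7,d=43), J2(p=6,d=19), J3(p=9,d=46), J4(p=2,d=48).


Lateness per job (L = C - d):
  J1: C=7, d=43, L=-36
  J2: C=13, d=19, L=-6
  J3: C=22, d=46, L=-24
  J4: C=24, d=48, L=-24
Lmax = max(-36, -6, -24, -24)
= -6


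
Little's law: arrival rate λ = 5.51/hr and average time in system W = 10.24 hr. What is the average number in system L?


Little's law: L = λ × W
= 5.51 × 10.24
= 56.42


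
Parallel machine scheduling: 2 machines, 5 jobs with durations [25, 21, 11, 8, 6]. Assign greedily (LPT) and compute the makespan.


Jobs (LPT sorted): [25, 21, 11, 8, 6]
Machines: 2
  J=25 → Machine 1 (load: 0+25=25)
  J=21 → Machine 2 (load: 0+21=21)
  J=11 → Machine 2 (load: 21+11=32)
  J=8 → Machine 1 (load: 25+8=33)
  J=6 → Machine 2 (load: 32+6=38)
Machine loads: [33, 38]
Makespan = max = 38 time units


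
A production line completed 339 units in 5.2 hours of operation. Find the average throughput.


Throughput = units / time
= 339 / 5.2
= 65.2 units/hour


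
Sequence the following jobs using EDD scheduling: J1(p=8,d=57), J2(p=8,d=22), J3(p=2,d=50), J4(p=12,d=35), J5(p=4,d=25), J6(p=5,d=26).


EDD: sort by earliest due date
  J2: d=22, p=8
  J5: d=25, p=4
  J6: d=26, p=5
  J4: d=35, p=12
  J3: d=50, p=2
  J1: d=57, p=8
Order: J2 → J5 → J6 → J4 → J3 → J1


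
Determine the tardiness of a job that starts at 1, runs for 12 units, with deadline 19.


Completion = start + processing = 1 + 12 = 13
Tardiness = max(0, C - d) = max(0, 13 - 19)
= max(0, -6)
= 0


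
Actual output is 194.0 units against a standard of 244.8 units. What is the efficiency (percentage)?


Efficiency = (actual / standard) × 100
= (194.0 / 244.8) × 100
= 79.2%


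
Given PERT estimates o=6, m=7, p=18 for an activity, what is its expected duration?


te = (o + 4m + p) / 6
= (6 + 4×7 + 18) / 6
= (6 + 28 + 18) / 6
= 52 / 6
= 8.67


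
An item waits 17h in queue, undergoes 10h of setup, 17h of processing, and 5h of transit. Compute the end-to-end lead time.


Lead time = queue + setup + processing + transit
= 17 + 10 + 17 + 5
= 49 hours


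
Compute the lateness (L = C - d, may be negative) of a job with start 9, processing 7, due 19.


Completion = 9 + 7 = 16
Lateness = C - d = 16 - 19
= -3


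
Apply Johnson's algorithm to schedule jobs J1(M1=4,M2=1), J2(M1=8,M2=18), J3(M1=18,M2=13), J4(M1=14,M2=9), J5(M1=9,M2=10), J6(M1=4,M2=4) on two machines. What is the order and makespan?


Johnson's rule:
Group 1 (M1≤M2, sort by M1): ['J6', 'J2', 'J5']
Group 2 (M1>M2, sort desc M2): ['J3', 'J4', 'J1']
Sequence: J6 → J2 → J5 → J3 → J4 → J1
Makespan calculation:
  J6: M1 done=4, M2 done=8
  J2: M1 done=12, M2 done=30
  J5: M1 done=21, M2 done=40
  J3: M1 done=39, M2 done=53
  J4: M1 done=53, M2 done=62
  J1: M1 done=57, M2 done=63
= Sequence: J6 → J2 → J5 → J3 → J4 → J1, Makespan: 63


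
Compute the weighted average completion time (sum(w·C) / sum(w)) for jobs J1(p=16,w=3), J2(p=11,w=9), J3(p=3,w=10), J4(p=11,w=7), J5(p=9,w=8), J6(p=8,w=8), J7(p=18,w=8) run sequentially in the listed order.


Completion times:
  J1: C=16, w×C=3×16=48
  J2: C=27, w×C=9×27=243
  J3: C=30, w×C=10×30=300
  J4: C=41, w×C=7×41=287
  J5: C=50, w×C=8×50=400
  J6: C=58, w×C=8×58=464
  J7: C=76, w×C=8×76=608
Sum w×C = 2350
Sum w = 53
Weighted avg = 2350/53
= 44.34


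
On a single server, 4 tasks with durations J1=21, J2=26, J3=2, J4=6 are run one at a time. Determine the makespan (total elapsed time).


Sequential makespan: sum all processing times
= 21 + 26 + 2 + 6
= 55 time units


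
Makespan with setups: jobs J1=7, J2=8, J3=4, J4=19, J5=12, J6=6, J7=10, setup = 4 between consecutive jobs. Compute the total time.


Makespan = Σ processing + (n-1) × setup
= (7 + 8 + 4 + 19 + 12 + 6 + 10) + (7-1)×4
= 66 + 24
= 90 time units


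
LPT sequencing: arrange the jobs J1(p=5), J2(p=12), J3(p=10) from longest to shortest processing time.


LPT: sort by longest processing time first
  J2: p=12
  J3: p=10
  J1: p=5
Order: J2 → J3 → J1


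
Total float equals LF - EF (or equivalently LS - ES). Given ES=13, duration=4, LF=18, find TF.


EF = ES + duration = 13 + 4 = 17
LS = LF - duration = 18 - 4 = 14
Total Float = LF - EF = 18 - 17
(or LS - ES = 14 - 13)
= 1


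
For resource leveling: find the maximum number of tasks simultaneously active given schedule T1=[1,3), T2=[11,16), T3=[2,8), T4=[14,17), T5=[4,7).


Check each time point for overlaps:
  t=2: 2 tasks active (T1, T3)
Max concurrent = 2


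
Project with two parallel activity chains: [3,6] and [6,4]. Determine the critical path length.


Path A: 3 + 6 = 9
Path B: 6 + 4 = 10
Critical path = longest = max(9, 10)
= 10 (Path B)


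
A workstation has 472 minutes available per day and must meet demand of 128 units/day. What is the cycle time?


Cycle time = available time / demand
= 472 / 128
= 3.69 min/unit


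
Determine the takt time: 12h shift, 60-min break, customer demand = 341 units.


Available = 12×60 - 60 = 660 min
Takt time = 660 / 341
= 1.94 min/unit


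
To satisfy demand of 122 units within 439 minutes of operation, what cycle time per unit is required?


Cycle time = available time / demand
= 439 / 122
= 3.60 min/unit


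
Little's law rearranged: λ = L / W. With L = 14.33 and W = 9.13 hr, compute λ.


Little's law: L = λW → λ = L / W
= 14.33 / 9.13
= 1.57 per hour


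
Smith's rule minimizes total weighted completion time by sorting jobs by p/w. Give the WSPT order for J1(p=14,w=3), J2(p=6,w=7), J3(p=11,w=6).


WSPT (Smith's rule): sort by p/w ascending
  J2: p/w = 6/7 = 0.857
  J3: p/w = 11/6 = 1.833
  J1: p/w = 14/3 = 4.667
Order: J2 → J3 → J1


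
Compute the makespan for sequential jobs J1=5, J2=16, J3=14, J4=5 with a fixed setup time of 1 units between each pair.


Makespan = Σ processing + (n-1) × setup
= (5 + 16 + 14 + 5) + (4-1)×1
= 40 + 3
= 43 time units


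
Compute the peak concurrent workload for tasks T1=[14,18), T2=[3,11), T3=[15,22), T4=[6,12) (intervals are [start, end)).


Check each time point for overlaps:
  t=6: 2 tasks active (T2, T4)
Max concurrent = 2


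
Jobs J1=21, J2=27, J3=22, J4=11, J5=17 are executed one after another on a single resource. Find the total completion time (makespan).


Sequential makespan: sum all processing times
= 21 + 27 + 22 + 11 + 17
= 98 time units


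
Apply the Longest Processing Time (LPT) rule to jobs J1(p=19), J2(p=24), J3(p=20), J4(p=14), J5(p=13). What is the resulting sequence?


LPT: sort by longest processing time first
  J2: p=24
  J3: p=20
  J1: p=19
  J4: p=14
  J5: p=13
Order: J2 → J3 → J1 → J4 → J5


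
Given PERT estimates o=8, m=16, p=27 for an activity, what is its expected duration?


te = (o + 4m + p) / 6
= (8 + 4×16 + 27) / 6
= (8 + 64 + 27) / 6
= 99 / 6
= 16.50


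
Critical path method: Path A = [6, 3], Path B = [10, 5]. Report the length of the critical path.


Path A: 6 + 3 = 9
Path B: 10 + 5 = 15
Critical path = longest = max(9, 15)
= 15 (Path B)


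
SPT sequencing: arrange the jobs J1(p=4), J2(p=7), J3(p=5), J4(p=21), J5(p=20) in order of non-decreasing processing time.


SPT: sort by shortest processing time
  J1: p=4
  J3: p=5
  J2: p=7
  J5: p=20
  J4: p=21
Order: J1 → J3 → J2 → J5 → J4


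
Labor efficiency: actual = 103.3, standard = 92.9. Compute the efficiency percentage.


Efficiency = (actual / standard) × 100
= (103.3 / 92.9) × 100
= 111.2%


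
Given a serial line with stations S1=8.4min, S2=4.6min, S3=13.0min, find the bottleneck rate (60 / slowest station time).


Bottleneck = longest station time
Station times: [8.4, 4.6, 13.0]
Max = 13.0 min
Rate = 60 / 13.0
= 4.62 units/hour (bottleneck: 13.0min)


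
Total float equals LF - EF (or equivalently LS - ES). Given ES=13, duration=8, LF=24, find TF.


EF = ES + duration = 13 + 8 = 21
LS = LF - duration = 24 - 8 = 16
Total Float = LF - EF = 24 - 21
(or LS - ES = 16 - 13)
= 3


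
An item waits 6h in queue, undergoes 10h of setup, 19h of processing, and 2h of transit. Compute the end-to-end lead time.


Lead time = queue + setup + processing + transit
= 6 + 10 + 19 + 2
= 37 hours


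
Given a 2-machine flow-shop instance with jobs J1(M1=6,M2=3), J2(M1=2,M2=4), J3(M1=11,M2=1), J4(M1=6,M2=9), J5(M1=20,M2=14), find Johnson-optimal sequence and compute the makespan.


Johnson's rule:
Group 1 (M1≤M2, sort by M1): ['J2', 'J4']
Group 2 (M1>M2, sort desc M2): ['J5', 'J1', 'J3']
Sequence: J2 → J4 → J5 → J1 → J3
Makespan calculation:
  J2: M1 done=2, M2 done=6
  J4: M1 done=8, M2 done=17
  J5: M1 done=28, M2 done=42
  J1: M1 done=34, M2 done=45
  J3: M1 done=45, M2 done=46
= Sequence: J2 → J4 → J5 → J1 → J3, Makespan: 46


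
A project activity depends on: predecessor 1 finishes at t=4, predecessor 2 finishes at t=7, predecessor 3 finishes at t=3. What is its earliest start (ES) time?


ES = max of all predecessor completion times
Predecessors: [4, 7, 3]
ES = max(4, 7, 3)
= 7


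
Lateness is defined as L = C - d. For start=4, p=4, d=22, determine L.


Completion = 4 + 4 = 8
Lateness = C - d = 8 - 22
= -14


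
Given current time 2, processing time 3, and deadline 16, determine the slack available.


Slack = due - current_time - processing
= 16 - 2 - 3
= 11


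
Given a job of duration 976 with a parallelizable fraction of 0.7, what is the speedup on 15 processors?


Amdahl's law: T_p = T × ((1-p) + p/N)
= 976 × ((1-0.7) + 0.7/15)
= 976 × (0.30 + 0.0467)
= 976 × 0.3467
= 338.35
Speedup = 976/338.35
= 2.88×


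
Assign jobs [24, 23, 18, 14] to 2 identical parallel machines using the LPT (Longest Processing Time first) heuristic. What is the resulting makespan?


Jobs (LPT sorted): [24, 23, 18, 14]
Machines: 2
  J=24 → Machine 1 (load: 0+24=24)
  J=23 → Machine 2 (load: 0+23=23)
  J=18 → Machine 2 (load: 23+18=41)
  J=14 → Machine 1 (load: 24+14=38)
Machine loads: [38, 41]
Makespan = max = 41 time units


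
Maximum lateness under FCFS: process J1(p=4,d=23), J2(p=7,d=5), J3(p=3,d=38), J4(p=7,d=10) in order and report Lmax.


Lateness per job (L = C - d):
  J1: C=4, d=23, L=-19
  J2: C=11, d=5, L=6
  J3: C=14, d=38, L=-24
  J4: C=21, d=10, L=11
Lmax = max(-19, 6, -24, 11)
= 11


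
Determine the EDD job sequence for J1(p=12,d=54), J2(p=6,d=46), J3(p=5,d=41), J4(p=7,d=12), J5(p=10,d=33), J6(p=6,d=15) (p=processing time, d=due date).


EDD: sort by earliest due date
  J4: d=12, p=7
  J6: d=15, p=6
  J5: d=33, p=10
  J3: d=41, p=5
  J2: d=46, p=6
  J1: d=54, p=12
Order: J4 → J6 → J5 → J3 → J2 → J1


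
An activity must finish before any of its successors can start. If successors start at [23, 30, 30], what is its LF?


LF = min of all successor start times
Successors start at: [23, 30, 30]
LF = min(23, 30, 30)
= 23


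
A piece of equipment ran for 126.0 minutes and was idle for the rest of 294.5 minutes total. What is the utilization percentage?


Utilization = busy / total × 100
= 126.0 / 294.5 × 100
= 42.8%


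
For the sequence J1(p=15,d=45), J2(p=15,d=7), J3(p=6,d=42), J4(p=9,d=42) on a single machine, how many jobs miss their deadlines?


Completion vs due date:
  J1: C=15, d=45 → on time
  J2: C=30, d=7 → TARDY
  J3: C=36, d=42 → on time
  J4: C=45, d=42 → TARDY
Tardy jobs: J2, J4
Count = 2


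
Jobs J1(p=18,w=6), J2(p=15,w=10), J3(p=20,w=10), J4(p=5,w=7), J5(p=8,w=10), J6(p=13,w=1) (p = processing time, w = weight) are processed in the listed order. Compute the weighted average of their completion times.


Completion times:
  J1: C=18, w×C=6×18=108
  J2: C=33, w×C=10×33=330
  J3: C=53, w×C=10×53=530
  J4: C=58, w×C=7×58=406
  J5: C=66, w×C=10×66=660
  J6: C=79, w×C=1×79=79
Sum w×C = 2113
Sum w = 44
Weighted avg = 2113/44
= 48.02


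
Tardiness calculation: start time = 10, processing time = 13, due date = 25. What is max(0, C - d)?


Completion = start + processing = 10 + 13 = 23
Tardiness = max(0, C - d) = max(0, 23 - 25)
= max(0, -2)
= 0


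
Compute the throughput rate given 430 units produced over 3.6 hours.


Throughput = units / time
= 430 / 3.6
= 119.4 units/hour


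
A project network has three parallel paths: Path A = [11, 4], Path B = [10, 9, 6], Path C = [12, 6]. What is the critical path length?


Path A: 11 + 4 = 15
Path B: 10 + 9 + 6 = 25
Path C: 12 + 6 = 18
Critical path = longest = max(15, 25, 18)
= 25 (Path B)


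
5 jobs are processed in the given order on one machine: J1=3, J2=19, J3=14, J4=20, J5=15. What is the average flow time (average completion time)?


Completion times:
  J1: completes at 3
  J2: completes at 22
  J3: completes at 36
  J4: completes at 56
  J5: completes at 71
Sum = 188
Average = 188/5
= 37.60


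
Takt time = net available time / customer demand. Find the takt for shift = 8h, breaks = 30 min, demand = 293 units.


Available = 8×60 - 30 = 450 min
Takt time = 450 / 293
= 1.54 min/unit


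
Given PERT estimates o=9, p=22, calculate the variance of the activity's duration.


σ² = ((p - o) / 6)² = (p - o)² / 36
= (22 - 9)² / 36
= 13² / 36
= 169 / 36
= 4.6944


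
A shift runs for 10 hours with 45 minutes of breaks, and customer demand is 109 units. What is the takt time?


Available = 10×60 - 45 = 555 min
Takt time = 555 / 109
= 5.09 min/unit


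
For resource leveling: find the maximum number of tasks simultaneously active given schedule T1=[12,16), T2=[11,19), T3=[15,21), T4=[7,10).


Check each time point for overlaps:
  t=15: 3 tasks active (T1, T2, T3)
Max concurrent = 3


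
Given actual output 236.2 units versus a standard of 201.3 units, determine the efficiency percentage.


Efficiency = (actual / standard) × 100
= (236.2 / 201.3) × 100
= 117.3%


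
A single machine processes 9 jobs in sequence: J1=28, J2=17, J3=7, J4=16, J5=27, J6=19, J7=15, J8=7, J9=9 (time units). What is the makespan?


Sequential makespan: sum all processing times
= 28 + 17 + 7 + 16 + 27 + 19 + 15 + 7 + 9
= 145 time units


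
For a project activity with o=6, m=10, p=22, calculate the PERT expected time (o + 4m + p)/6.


te = (o + 4m + p) / 6
= (6 + 4×10 + 22) / 6
= (6 + 40 + 22) / 6
= 68 / 6
= 11.33


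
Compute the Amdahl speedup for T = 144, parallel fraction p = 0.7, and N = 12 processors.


Amdahl's law: T_p = T × ((1-p) + p/N)
= 144 × ((1-0.7) + 0.7/12)
= 144 × (0.30 + 0.0583)
= 144 × 0.3583
= 51.60
Speedup = 144/51.60
= 2.79×


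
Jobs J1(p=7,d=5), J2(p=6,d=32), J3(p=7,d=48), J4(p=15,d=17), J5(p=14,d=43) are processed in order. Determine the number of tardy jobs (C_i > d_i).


Completion vs due date:
  J1: C=7, d=5 → TARDY
  J2: C=13, d=32 → on time
  J3: C=20, d=48 → on time
  J4: C=35, d=17 → TARDY
  J5: C=49, d=43 → TARDY
Tardy jobs: J1, J4, J5
Count = 3


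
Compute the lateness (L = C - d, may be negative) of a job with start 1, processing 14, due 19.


Completion = 1 + 14 = 15
Lateness = C - d = 15 - 19
= -4


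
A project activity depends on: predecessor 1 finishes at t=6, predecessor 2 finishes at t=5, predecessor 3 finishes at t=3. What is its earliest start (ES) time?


ES = max of all predecessor completion times
Predecessors: [6, 5, 3]
ES = max(6, 5, 3)
= 6


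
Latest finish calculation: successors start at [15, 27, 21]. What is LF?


LF = min of all successor start times
Successors start at: [15, 27, 21]
LF = min(15, 27, 21)
= 15


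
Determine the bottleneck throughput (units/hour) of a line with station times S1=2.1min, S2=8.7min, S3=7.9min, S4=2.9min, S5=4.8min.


Bottleneck = longest station time
Station times: [2.1, 8.7, 7.9, 2.9, 4.8]
Max = 8.7 min
Rate = 60 / 8.7
= 6.90 units/hour (bottleneck: 8.7min)


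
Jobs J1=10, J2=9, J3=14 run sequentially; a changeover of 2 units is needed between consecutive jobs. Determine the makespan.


Makespan = Σ processing + (n-1) × setup
= (10 + 9 + 14) + (3-1)×2
= 33 + 4
= 37 time units


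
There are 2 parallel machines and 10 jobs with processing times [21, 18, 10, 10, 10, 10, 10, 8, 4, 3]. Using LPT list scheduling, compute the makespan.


Jobs (LPT sorted): [21, 18, 10, 10, 10, 10, 10, 8, 4, 3]
Machines: 2
  J=21 → Machine 1 (load: 0+21=21)
  J=18 → Machine 2 (load: 0+18=18)
  J=10 → Machine 2 (load: 18+10=28)
  J=10 → Machine 1 (load: 21+10=31)
  J=10 → Machine 2 (load: 28+10=38)
  J=10 → Machine 1 (load: 31+10=41)
  J=10 → Machine 2 (load: 38+10=48)
  J=8 → Machine 1 (load: 41+8=49)
  J=4 → Machine 2 (load: 48+4=52)
  J=3 → Machine 1 (load: 49+3=52)
Machine loads: [52, 52]
Makespan = max = 52 time units


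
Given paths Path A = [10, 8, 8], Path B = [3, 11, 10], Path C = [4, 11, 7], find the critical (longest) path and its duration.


Path A: 10 + 8 + 8 = 26
Path B: 3 + 11 + 10 = 24
Path C: 4 + 11 + 7 = 22
Critical path = longest = max(26, 24, 22)
= 26 (Path A)


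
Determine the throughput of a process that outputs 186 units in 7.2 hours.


Throughput = units / time
= 186 / 7.2
= 25.8 units/hour


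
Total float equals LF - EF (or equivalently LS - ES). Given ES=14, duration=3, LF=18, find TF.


EF = ES + duration = 14 + 3 = 17
LS = LF - duration = 18 - 3 = 15
Total Float = LF - EF = 18 - 17
(or LS - ES = 15 - 14)
= 1


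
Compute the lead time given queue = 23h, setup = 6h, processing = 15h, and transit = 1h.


Lead time = queue + setup + processing + transit
= 23 + 6 + 15 + 1
= 45 hours


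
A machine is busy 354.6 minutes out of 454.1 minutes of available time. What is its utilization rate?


Utilization = busy / total × 100
= 354.6 / 454.1 × 100
= 78.1%


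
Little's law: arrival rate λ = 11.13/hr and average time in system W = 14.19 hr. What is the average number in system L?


Little's law: L = λ × W
= 11.13 × 14.19
= 157.93


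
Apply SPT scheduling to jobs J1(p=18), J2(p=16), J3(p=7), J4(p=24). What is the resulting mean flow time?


SPT order: J3 → J2 → J1 → J4
Completion times:
  J3: C=7
  J2: C=23
  J1: C=41
  J4: C=65
Sum = 136, n = 4
Mean flow = 136/4
= 34.00
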